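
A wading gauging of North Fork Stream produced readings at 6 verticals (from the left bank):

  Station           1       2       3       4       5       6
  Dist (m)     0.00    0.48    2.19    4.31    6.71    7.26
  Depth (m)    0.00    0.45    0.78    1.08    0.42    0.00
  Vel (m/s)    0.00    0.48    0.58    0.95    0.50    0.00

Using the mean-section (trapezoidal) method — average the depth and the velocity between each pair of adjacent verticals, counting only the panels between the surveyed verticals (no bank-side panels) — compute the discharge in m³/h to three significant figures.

12300 m³/h

Panel 1-2: Δb = 0.48 m, d̄ = (0.00+0.45)/2 = 0.225, v̄ = (0.00+0.48)/2 = 0.24 → q = 0.48×0.225×0.24 = 0.02592 m³/s
Panel 2-3: Δb = 1.71 m, d̄ = (0.45+0.78)/2 = 0.615, v̄ = (0.48+0.58)/2 = 0.53 → q = 1.71×0.615×0.53 = 0.5574 m³/s
Panel 3-4: Δb = 2.12 m, d̄ = (0.78+1.08)/2 = 0.93, v̄ = (0.58+0.95)/2 = 0.765 → q = 2.12×0.93×0.765 = 1.508 m³/s
Panel 4-5: Δb = 2.4 m, d̄ = (1.08+0.42)/2 = 0.75, v̄ = (0.95+0.50)/2 = 0.725 → q = 2.4×0.75×0.725 = 1.305 m³/s
Panel 5-6: Δb = 0.55 m, d̄ = (0.42+0.00)/2 = 0.21, v̄ = (0.50+0.00)/2 = 0.25 → q = 0.55×0.21×0.25 = 0.02888 m³/s
Q = Σ q = 3.425 m³/s
= 3.425 × 3600 = 12330 m³/h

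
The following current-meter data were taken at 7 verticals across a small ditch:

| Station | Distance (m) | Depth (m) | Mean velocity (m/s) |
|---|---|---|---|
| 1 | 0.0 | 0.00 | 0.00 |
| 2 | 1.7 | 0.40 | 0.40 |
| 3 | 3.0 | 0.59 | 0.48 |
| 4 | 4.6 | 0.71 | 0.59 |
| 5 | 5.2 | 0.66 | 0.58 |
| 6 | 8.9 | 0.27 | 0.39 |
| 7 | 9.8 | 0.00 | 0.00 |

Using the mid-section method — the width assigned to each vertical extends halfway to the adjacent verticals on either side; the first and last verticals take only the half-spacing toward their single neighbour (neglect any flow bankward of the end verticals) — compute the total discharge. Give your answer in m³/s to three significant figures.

w_2 = (3.0 − 0.0)/2 = 1.5 m; q_2 = 0.40 × 0.40 × 1.5 = 0.2400 m³/s
w_3 = (4.6 − 1.7)/2 = 1.45 m; q_3 = 0.48 × 0.59 × 1.45 = 0.4106 m³/s
w_4 = (5.2 − 3.0)/2 = 1.1 m; q_4 = 0.59 × 0.71 × 1.1 = 0.4608 m³/s
w_5 = (8.9 − 4.6)/2 = 2.15 m; q_5 = 0.58 × 0.66 × 2.15 = 0.8230 m³/s
w_6 = (9.8 − 5.2)/2 = 2.3 m; q_6 = 0.39 × 0.27 × 2.3 = 0.2422 m³/s
Stations 1, 7 contribute zero (depth or velocity is 0).
Q = Σ qᵢ = 2.177 m³/s

2.18 m³/s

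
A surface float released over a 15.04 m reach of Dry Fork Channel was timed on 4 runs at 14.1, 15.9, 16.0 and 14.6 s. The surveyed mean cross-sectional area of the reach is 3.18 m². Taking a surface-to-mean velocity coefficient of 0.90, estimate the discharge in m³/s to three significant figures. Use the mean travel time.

2.84 m³/s

t̄ = (14.1 + 15.9 + 16.0 + 14.6) / 4 = 15.15 s
v_surface = L / t̄ = 15.04 / 15.15 = 0.9927 m/s
v_mean = 0.90 × 0.9927 = 0.8935 m/s
Q = A × v_mean = 3.18 × 0.8935 = 2.841 m³/s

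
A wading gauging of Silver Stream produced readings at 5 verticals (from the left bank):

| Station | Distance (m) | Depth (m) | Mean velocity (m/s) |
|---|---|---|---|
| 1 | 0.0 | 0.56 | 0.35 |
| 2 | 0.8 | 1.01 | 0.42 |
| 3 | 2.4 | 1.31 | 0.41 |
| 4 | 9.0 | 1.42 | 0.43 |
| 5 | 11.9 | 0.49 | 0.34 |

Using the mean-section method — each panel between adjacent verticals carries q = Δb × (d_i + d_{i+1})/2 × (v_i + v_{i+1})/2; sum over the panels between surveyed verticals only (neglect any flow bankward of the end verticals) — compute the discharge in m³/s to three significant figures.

Panel 1-2: Δb = 0.8 m, d̄ = (0.56+1.01)/2 = 0.785, v̄ = (0.35+0.42)/2 = 0.385 → q = 0.8×0.785×0.385 = 0.2418 m³/s
Panel 2-3: Δb = 1.6 m, d̄ = (1.01+1.31)/2 = 1.16, v̄ = (0.42+0.41)/2 = 0.415 → q = 1.6×1.16×0.415 = 0.7702 m³/s
Panel 3-4: Δb = 6.6 m, d̄ = (1.31+1.42)/2 = 1.365, v̄ = (0.41+0.43)/2 = 0.42 → q = 6.6×1.365×0.42 = 3.784 m³/s
Panel 4-5: Δb = 2.9 m, d̄ = (1.42+0.49)/2 = 0.955, v̄ = (0.43+0.34)/2 = 0.385 → q = 2.9×0.955×0.385 = 1.066 m³/s
Q = Σ q = 5.862 m³/s

5.86 m³/s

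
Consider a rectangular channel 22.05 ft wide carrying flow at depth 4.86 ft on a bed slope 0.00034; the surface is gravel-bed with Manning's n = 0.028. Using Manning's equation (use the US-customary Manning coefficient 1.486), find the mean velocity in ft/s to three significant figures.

2.20 ft/s

A = b·y = 22.05 × 4.86 = 107.2 ft²
P = b + 2y = 22.05 + 2×4.86 = 31.77 ft
R = A/P = 107.2/31.77 = 3.373 ft
Q = (1.486/n)·A·R^(2/3)·S^(1/2) = (1.486/0.028) × 107.2 × 3.373^(2/3) × 0.00034^(1/2) = 235.9 ft³/s
V = Q/A = 235.9/107.2 = 2.201 ft/s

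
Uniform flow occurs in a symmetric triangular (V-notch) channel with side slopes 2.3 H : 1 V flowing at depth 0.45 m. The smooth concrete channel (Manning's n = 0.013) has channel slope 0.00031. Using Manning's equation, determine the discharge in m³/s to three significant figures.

0.220 m³/s

A = z·y² = 2.3×0.45² = 0.4658 m²
P = 2y√(1+z²) = 2×0.45×√(1+2.3²) = 2.257 m
R = A/P = 0.4658/2.257 = 0.2063 m
Q = (1/n)·A·R^(2/3)·S^(1/2) = (1/0.013) × 0.4658 × 0.2063^(2/3) × 0.00031^(1/2) = 0.2203 m³/s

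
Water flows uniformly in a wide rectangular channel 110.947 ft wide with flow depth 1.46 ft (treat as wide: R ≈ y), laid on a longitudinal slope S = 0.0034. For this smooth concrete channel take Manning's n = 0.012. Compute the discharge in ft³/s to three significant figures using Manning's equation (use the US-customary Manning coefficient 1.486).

1510 ft³/s

A = b·y = 110.947 × 1.46 = 162.0 ft²
Wide channel: R ≈ y = 1.46 ft
Q = (1.486/n)·A·R^(2/3)·S^(1/2) = (1.486/0.012) × 162.0 × 1.460^(2/3) × 0.0034^(1/2) = 1505 ft³/s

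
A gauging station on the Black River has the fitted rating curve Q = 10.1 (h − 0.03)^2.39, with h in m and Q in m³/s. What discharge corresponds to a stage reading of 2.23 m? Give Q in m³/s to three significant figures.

Q = 10.1 × (2.23 − 0.03)^2.39 = 10.1 × 2.2^2.39 = 66.48 m³/s

66.5 m³/s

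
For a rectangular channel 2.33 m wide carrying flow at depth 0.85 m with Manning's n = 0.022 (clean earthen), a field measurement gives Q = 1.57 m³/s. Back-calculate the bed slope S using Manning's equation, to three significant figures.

0.000784

A = b·y = 2.33 × 0.85 = 1.981 m²
P = b + 2y = 2.33 + 2×0.85 = 4.030 m
R = A/P = 1.981/4.030 = 0.4914 m
S = (Q·n / (1·A·R^(2/3)))² = (1.57×0.022 / (1×1.981×0.6227))² = 0.0007843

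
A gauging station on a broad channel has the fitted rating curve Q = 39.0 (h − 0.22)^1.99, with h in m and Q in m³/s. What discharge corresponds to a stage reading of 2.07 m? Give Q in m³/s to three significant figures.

Q = 39.0 × (2.07 − 0.22)^1.99 = 39.0 × 1.85^1.99 = 132.7 m³/s

133 m³/s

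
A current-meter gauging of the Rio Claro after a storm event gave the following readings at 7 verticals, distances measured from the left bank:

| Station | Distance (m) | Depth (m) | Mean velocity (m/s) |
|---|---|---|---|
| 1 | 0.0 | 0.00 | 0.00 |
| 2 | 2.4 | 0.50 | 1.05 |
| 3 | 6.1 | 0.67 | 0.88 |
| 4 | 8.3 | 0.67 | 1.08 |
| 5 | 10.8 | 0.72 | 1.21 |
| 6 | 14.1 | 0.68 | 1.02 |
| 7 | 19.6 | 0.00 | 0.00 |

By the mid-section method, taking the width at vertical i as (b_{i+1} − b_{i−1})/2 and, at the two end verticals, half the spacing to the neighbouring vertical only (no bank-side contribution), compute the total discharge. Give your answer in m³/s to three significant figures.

10.6 m³/s

w_2 = (6.1 − 0.0)/2 = 3.05 m; q_2 = 1.05 × 0.50 × 3.05 = 1.601 m³/s
w_3 = (8.3 − 2.4)/2 = 2.95 m; q_3 = 0.88 × 0.67 × 2.95 = 1.739 m³/s
w_4 = (10.8 − 6.1)/2 = 2.35 m; q_4 = 1.08 × 0.67 × 2.35 = 1.700 m³/s
w_5 = (14.1 − 8.3)/2 = 2.9 m; q_5 = 1.21 × 0.72 × 2.9 = 2.526 m³/s
w_6 = (19.6 − 10.8)/2 = 4.4 m; q_6 = 1.02 × 0.68 × 4.4 = 3.052 m³/s
Stations 1, 7 contribute zero (depth or velocity is 0).
Q = Σ qᵢ = 10.62 m³/s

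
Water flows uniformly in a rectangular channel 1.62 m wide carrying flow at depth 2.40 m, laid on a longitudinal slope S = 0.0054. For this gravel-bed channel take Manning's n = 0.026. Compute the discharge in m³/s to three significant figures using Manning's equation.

7.87 m³/s

A = b·y = 1.62 × 2.40 = 3.888 m²
P = b + 2y = 1.62 + 2×2.40 = 6.420 m
R = A/P = 3.888/6.420 = 0.6056 m
Q = (1/n)·A·R^(2/3)·S^(1/2) = (1/0.026) × 3.888 × 0.6056^(2/3) × 0.0054^(1/2) = 7.866 m³/s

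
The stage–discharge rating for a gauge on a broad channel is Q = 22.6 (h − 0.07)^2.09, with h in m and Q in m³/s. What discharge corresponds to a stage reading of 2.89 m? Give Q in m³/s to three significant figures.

Q = 22.6 × (2.89 − 0.07)^2.09 = 22.6 × 2.82^2.09 = 197.3 m³/s

197 m³/s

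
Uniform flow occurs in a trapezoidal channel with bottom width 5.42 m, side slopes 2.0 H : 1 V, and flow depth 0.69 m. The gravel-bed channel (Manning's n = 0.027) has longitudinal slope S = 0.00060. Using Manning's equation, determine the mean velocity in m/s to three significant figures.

A = (b + z·y)·y = (5.42 + 2.0×0.69)×0.69 = 4.692 m²
P = b + 2y√(1+z²) = 5.42 + 2×0.69×√(1+2.0²) = 8.506 m
R = A/P = 4.692/8.506 = 0.5516 m
Q = (1/n)·A·R^(2/3)·S^(1/2) = (1/0.027) × 4.692 × 0.5516^(2/3) × 0.00060^(1/2) = 2.863 m³/s
V = Q/A = 2.863/4.692 = 0.6102 m/s

0.610 m/s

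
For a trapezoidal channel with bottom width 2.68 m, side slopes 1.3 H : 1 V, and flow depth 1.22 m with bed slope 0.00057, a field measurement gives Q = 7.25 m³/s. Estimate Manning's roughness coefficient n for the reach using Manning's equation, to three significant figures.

0.0145

A = (b + z·y)·y = (2.68 + 1.3×1.22)×1.22 = 5.205 m²
P = b + 2y√(1+z²) = 2.68 + 2×1.22×√(1+1.3²) = 6.682 m
R = A/P = 5.205/6.682 = 0.7789 m
n = (1/Q)·A·R^(2/3)·S^(1/2) = (1/7.25) × 5.205 × 0.8466 × 0.02387 = 0.01451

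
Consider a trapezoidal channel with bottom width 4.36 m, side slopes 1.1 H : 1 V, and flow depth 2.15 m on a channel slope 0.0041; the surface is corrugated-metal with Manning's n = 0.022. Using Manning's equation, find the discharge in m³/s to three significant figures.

A = (b + z·y)·y = (4.36 + 1.1×2.15)×2.15 = 14.46 m²
P = b + 2y√(1+z²) = 4.36 + 2×2.15×√(1+1.1²) = 10.75 m
R = A/P = 14.46/10.75 = 1.345 m
Q = (1/n)·A·R^(2/3)·S^(1/2) = (1/0.022) × 14.46 × 1.345^(2/3) × 0.0041^(1/2) = 51.27 m³/s

51.3 m³/s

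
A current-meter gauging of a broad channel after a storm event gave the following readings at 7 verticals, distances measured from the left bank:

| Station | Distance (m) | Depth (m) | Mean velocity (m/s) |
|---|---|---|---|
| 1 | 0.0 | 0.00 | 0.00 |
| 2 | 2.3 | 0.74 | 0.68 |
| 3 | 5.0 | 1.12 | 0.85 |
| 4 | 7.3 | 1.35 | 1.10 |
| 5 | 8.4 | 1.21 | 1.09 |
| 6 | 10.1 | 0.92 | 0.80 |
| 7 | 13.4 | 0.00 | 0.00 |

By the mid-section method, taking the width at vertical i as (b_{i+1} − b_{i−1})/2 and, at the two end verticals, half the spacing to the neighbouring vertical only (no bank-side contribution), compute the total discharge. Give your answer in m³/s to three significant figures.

9.85 m³/s

w_2 = (5.0 − 0.0)/2 = 2.5 m; q_2 = 0.68 × 0.74 × 2.5 = 1.258 m³/s
w_3 = (7.3 − 2.3)/2 = 2.5 m; q_3 = 0.85 × 1.12 × 2.5 = 2.380 m³/s
w_4 = (8.4 − 5.0)/2 = 1.7 m; q_4 = 1.10 × 1.35 × 1.7 = 2.525 m³/s
w_5 = (10.1 − 7.3)/2 = 1.4 m; q_5 = 1.09 × 1.21 × 1.4 = 1.846 m³/s
w_6 = (13.4 − 8.4)/2 = 2.5 m; q_6 = 0.80 × 0.92 × 2.5 = 1.840 m³/s
Stations 1, 7 contribute zero (depth or velocity is 0).
Q = Σ qᵢ = 9.849 m³/s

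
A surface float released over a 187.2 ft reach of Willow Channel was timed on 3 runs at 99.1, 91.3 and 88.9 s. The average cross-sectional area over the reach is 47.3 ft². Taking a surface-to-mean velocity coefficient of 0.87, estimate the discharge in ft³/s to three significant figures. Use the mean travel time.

t̄ = (99.1 + 91.3 + 88.9) / 3 = 93.1 s
v_surface = L / t̄ = 187.2 / 93.1 = 2.011 ft/s
v_mean = 0.87 × 2.011 = 1.749 ft/s
Q = A × v_mean = 47.3 × 1.749 = 82.74 ft³/s

82.7 ft³/s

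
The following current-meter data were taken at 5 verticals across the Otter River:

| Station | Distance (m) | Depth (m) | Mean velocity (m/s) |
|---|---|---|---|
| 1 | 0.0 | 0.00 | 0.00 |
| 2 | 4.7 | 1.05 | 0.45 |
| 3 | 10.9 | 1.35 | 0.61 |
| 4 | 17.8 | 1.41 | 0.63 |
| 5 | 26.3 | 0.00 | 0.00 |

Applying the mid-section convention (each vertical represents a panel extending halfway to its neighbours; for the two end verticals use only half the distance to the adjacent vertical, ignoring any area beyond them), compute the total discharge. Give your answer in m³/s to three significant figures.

w_2 = (10.9 − 0.0)/2 = 5.45 m; q_2 = 0.45 × 1.05 × 5.45 = 2.575 m³/s
w_3 = (17.8 − 4.7)/2 = 6.55 m; q_3 = 0.61 × 1.35 × 6.55 = 5.394 m³/s
w_4 = (26.3 − 10.9)/2 = 7.7 m; q_4 = 0.63 × 1.41 × 7.7 = 6.840 m³/s
Stations 1, 5 contribute zero (depth or velocity is 0).
Q = Σ qᵢ = 14.81 m³/s

14.8 m³/s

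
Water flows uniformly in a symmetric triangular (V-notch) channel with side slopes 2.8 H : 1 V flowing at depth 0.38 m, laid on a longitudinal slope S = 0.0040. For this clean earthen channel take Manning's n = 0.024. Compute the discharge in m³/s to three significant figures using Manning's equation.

0.338 m³/s

A = z·y² = 2.8×0.38² = 0.4043 m²
P = 2y√(1+z²) = 2×0.38×√(1+2.8²) = 2.260 m
R = A/P = 0.4043/2.260 = 0.1789 m
Q = (1/n)·A·R^(2/3)·S^(1/2) = (1/0.024) × 0.4043 × 0.1789^(2/3) × 0.0040^(1/2) = 0.3383 m³/s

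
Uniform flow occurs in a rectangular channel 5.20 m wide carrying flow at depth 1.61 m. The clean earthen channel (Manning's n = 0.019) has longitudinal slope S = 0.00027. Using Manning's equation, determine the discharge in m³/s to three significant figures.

A = b·y = 5.20 × 1.61 = 8.372 m²
P = b + 2y = 5.20 + 2×1.61 = 8.420 m
R = A/P = 8.372/8.420 = 0.9943 m
Q = (1/n)·A·R^(2/3)·S^(1/2) = (1/0.019) × 8.372 × 0.9943^(2/3) × 0.00027^(1/2) = 7.213 m³/s

7.21 m³/s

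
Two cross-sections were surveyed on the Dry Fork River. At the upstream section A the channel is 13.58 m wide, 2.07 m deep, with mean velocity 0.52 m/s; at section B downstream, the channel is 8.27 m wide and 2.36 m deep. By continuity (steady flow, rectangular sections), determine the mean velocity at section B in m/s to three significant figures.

0.749 m/s

Q = A₁V₁ = (13.58×2.07) × 0.52 = 14.62 m³/s
A₂ = 8.27 × 2.36 = 19.52 m²
V₂ = Q/A₂ = 14.62/19.52 = 0.7490 m/s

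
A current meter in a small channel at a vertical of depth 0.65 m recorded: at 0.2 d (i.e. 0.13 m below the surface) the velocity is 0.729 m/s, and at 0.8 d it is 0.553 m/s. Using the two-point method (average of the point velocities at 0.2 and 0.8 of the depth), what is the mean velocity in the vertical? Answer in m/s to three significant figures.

0.641 m/s

v̄ = (0.729 + 0.553) / 2 = 0.6410 m/s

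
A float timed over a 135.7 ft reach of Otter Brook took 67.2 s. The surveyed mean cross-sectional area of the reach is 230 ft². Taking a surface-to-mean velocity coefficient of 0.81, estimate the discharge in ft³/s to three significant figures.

376 ft³/s

v_surface = L / t̄ = 135.7 / 67.2 = 2.019 ft/s
v_mean = 0.81 × 2.019 = 1.636 ft/s
Q = A × v_mean = 230 × 1.636 = 376.2 ft³/s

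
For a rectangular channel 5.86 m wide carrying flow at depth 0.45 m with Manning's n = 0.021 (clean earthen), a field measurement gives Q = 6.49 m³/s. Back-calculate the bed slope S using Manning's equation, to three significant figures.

0.00937

A = b·y = 5.86 × 0.45 = 2.637 m²
P = b + 2y = 5.86 + 2×0.45 = 6.760 m
R = A/P = 2.637/6.760 = 0.3901 m
S = (Q·n / (1·A·R^(2/3)))² = (6.49×0.021 / (1×2.637×0.5339))² = 0.009372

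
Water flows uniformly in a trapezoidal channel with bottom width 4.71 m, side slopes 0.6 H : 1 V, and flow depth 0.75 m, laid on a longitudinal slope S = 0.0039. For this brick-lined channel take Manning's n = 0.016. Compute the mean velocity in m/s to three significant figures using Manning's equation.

A = (b + z·y)·y = (4.71 + 0.6×0.75)×0.75 = 3.870 m²
P = b + 2y√(1+z²) = 4.71 + 2×0.75×√(1+0.6²) = 6.459 m
R = A/P = 3.870/6.459 = 0.5991 m
Q = (1/n)·A·R^(2/3)·S^(1/2) = (1/0.016) × 3.870 × 0.5991^(2/3) × 0.0039^(1/2) = 10.74 m³/s
V = Q/A = 10.74/3.870 = 2.774 m/s

2.77 m/s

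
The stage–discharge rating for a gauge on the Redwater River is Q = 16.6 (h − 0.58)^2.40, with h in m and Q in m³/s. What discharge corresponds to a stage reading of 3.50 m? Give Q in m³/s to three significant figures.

Q = 16.6 × (3.50 − 0.58)^2.40 = 16.6 × 2.92^2.40 = 217.3 m³/s

217 m³/s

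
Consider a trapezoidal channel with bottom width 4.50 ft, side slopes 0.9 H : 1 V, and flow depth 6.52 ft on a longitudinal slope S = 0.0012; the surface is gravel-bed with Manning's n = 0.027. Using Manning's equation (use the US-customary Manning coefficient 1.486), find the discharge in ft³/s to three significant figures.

A = (b + z·y)·y = (4.50 + 0.9×6.52)×6.52 = 67.60 ft²
P = b + 2y√(1+z²) = 4.50 + 2×6.52×√(1+0.9²) = 22.04 ft
R = A/P = 67.60/22.04 = 3.067 ft
Q = (1.486/n)·A·R^(2/3)·S^(1/2) = (1.486/0.027) × 67.60 × 3.067^(2/3) × 0.0012^(1/2) = 272.0 ft³/s

272 ft³/s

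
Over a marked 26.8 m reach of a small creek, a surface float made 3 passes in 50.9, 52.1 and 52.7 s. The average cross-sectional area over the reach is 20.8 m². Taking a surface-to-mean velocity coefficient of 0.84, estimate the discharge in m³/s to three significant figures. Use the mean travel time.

t̄ = (50.9 + 52.1 + 52.7) / 3 = 51.9 s
v_surface = L / t̄ = 26.8 / 51.9 = 0.5164 m/s
v_mean = 0.84 × 0.5164 = 0.4338 m/s
Q = A × v_mean = 20.8 × 0.4338 = 9.022 m³/s

9.02 m³/s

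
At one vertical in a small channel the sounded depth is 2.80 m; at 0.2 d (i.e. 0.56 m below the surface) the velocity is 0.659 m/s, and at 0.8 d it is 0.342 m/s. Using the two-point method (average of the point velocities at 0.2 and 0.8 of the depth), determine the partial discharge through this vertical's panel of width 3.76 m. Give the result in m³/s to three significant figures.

v̄ = (0.659 + 0.342) / 2 = 0.5005 m/s
q = v̄ × d × w = 0.5005 × 2.80 × 3.76 = 5.269 m³/s

5.27 m³/s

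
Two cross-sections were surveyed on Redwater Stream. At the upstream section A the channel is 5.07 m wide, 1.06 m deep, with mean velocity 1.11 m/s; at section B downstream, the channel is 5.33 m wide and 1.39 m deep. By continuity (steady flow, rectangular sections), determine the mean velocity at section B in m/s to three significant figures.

0.805 m/s

Q = A₁V₁ = (5.07×1.06) × 1.11 = 5.965 m³/s
A₂ = 5.33 × 1.39 = 7.409 m²
V₂ = Q/A₂ = 5.965/7.409 = 0.8052 m/s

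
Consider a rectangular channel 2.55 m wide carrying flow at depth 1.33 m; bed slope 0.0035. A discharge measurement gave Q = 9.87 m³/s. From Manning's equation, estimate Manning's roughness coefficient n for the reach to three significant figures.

A = b·y = 2.55 × 1.33 = 3.392 m²
P = b + 2y = 2.55 + 2×1.33 = 5.210 m
R = A/P = 3.392/5.210 = 0.6510 m
n = (1/Q)·A·R^(2/3)·S^(1/2) = (1/9.87) × 3.392 × 0.7511 × 0.05916 = 0.01527

0.0153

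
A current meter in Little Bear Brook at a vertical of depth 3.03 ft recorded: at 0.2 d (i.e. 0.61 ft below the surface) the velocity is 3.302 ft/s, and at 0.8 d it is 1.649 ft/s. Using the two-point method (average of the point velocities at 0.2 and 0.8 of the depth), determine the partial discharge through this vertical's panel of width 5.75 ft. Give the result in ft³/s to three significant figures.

43.1 ft³/s

v̄ = (3.302 + 1.649) / 2 = 2.476 ft/s
q = v̄ × d × w = 2.476 × 3.03 × 5.75 = 43.13 ft³/s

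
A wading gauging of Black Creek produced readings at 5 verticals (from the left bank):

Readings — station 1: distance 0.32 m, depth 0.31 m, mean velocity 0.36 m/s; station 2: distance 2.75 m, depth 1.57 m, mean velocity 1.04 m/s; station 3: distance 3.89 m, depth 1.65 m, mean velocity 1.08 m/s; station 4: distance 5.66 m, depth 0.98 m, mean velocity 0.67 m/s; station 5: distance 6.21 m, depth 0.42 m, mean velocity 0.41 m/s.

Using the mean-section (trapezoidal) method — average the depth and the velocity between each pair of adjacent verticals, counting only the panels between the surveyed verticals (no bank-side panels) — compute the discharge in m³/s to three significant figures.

5.79 m³/s

Panel 1-2: Δb = 2.43 m, d̄ = (0.31+1.57)/2 = 0.94, v̄ = (0.36+1.04)/2 = 0.7 → q = 2.43×0.94×0.7 = 1.599 m³/s
Panel 2-3: Δb = 1.14 m, d̄ = (1.57+1.65)/2 = 1.61, v̄ = (1.04+1.08)/2 = 1.06 → q = 1.14×1.61×1.06 = 1.946 m³/s
Panel 3-4: Δb = 1.77 m, d̄ = (1.65+0.98)/2 = 1.315, v̄ = (1.08+0.67)/2 = 0.875 → q = 1.77×1.315×0.875 = 2.037 m³/s
Panel 4-5: Δb = 0.55 m, d̄ = (0.98+0.42)/2 = 0.7, v̄ = (0.67+0.41)/2 = 0.54 → q = 0.55×0.7×0.54 = 0.2079 m³/s
Q = Σ q = 5.789 m³/s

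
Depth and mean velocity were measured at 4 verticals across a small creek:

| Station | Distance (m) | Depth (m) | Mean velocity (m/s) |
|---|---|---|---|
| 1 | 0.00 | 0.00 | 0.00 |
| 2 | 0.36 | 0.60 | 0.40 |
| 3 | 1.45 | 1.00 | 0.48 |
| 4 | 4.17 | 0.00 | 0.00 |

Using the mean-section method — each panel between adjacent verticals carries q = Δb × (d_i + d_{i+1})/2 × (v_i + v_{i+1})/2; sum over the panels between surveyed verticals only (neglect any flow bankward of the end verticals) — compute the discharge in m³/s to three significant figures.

Panel 1-2: Δb = 0.36 m, d̄ = (0.00+0.60)/2 = 0.3, v̄ = (0.00+0.40)/2 = 0.2 → q = 0.36×0.3×0.2 = 0.02160 m³/s
Panel 2-3: Δb = 1.09 m, d̄ = (0.60+1.00)/2 = 0.8, v̄ = (0.40+0.48)/2 = 0.44 → q = 1.09×0.8×0.44 = 0.3837 m³/s
Panel 3-4: Δb = 2.72 m, d̄ = (1.00+0.00)/2 = 0.5, v̄ = (0.48+0.00)/2 = 0.24 → q = 2.72×0.5×0.24 = 0.3264 m³/s
Q = Σ q = 0.7317 m³/s

0.732 m³/s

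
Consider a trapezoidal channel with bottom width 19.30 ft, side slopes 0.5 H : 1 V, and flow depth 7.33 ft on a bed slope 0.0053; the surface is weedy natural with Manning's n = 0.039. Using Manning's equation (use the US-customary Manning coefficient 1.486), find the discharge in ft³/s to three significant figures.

A = (b + z·y)·y = (19.30 + 0.5×7.33)×7.33 = 168.3 ft²
P = b + 2y√(1+z²) = 19.30 + 2×7.33×√(1+0.5²) = 35.69 ft
R = A/P = 168.3/35.69 = 4.716 ft
Q = (1.486/n)·A·R^(2/3)·S^(1/2) = (1.486/0.039) × 168.3 × 4.716^(2/3) × 0.0053^(1/2) = 1313 ft³/s

1310 ft³/s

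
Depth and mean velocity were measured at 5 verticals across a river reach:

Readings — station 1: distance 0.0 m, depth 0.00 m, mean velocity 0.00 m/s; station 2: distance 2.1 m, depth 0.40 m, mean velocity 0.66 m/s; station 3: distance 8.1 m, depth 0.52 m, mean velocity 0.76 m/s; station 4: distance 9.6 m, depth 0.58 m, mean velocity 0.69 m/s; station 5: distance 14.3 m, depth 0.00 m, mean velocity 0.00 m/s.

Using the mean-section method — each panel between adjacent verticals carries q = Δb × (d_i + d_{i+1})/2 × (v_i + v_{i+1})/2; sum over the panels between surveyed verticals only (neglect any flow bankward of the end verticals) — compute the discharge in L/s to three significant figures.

3170 L/s

Panel 1-2: Δb = 2.1 m, d̄ = (0.00+0.40)/2 = 0.2, v̄ = (0.00+0.66)/2 = 0.33 → q = 2.1×0.2×0.33 = 0.1386 m³/s
Panel 2-3: Δb = 6 m, d̄ = (0.40+0.52)/2 = 0.46, v̄ = (0.66+0.76)/2 = 0.71 → q = 6×0.46×0.71 = 1.960 m³/s
Panel 3-4: Δb = 1.5 m, d̄ = (0.52+0.58)/2 = 0.55, v̄ = (0.76+0.69)/2 = 0.725 → q = 1.5×0.55×0.725 = 0.5981 m³/s
Panel 4-5: Δb = 4.7 m, d̄ = (0.58+0.00)/2 = 0.29, v̄ = (0.69+0.00)/2 = 0.345 → q = 4.7×0.29×0.345 = 0.4702 m³/s
Q = Σ q = 3.167 m³/s
= 3.167 × 1000 = 3167 L/s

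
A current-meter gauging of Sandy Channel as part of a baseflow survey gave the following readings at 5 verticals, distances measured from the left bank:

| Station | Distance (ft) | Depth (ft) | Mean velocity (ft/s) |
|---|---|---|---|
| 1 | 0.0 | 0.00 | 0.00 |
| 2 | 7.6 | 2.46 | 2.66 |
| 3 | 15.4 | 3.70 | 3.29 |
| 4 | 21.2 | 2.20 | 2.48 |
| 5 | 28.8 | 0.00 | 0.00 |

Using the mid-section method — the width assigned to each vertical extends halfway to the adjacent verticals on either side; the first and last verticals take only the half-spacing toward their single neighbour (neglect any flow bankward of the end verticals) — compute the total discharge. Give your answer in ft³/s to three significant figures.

170 ft³/s

w_2 = (15.4 − 0.0)/2 = 7.7 ft; q_2 = 2.66 × 2.46 × 7.7 = 50.39 ft³/s
w_3 = (21.2 − 7.6)/2 = 6.8 ft; q_3 = 3.29 × 3.70 × 6.8 = 82.78 ft³/s
w_4 = (28.8 − 15.4)/2 = 6.7 ft; q_4 = 2.48 × 2.20 × 6.7 = 36.56 ft³/s
Stations 1, 5 contribute zero (depth or velocity is 0).
Q = Σ qᵢ = 169.7 ft³/s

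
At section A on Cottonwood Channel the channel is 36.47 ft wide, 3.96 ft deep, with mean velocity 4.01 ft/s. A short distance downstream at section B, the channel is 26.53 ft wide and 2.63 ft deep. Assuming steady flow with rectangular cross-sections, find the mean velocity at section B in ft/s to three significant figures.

Q = A₁V₁ = (36.47×3.96) × 4.01 = 579.1 ft³/s
A₂ = 26.53 × 2.63 = 69.77 ft²
V₂ = Q/A₂ = 579.1/69.77 = 8.300 ft/s

8.30 ft/s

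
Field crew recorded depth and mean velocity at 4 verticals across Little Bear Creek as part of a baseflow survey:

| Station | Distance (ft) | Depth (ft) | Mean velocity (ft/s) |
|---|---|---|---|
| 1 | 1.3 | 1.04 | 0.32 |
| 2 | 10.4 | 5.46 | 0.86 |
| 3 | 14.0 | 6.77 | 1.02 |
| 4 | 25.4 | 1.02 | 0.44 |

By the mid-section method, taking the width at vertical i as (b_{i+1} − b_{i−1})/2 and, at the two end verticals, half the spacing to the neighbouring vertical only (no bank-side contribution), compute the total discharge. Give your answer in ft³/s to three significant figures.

w_1 = (10.4 − 1.3)/2 = 4.55 ft; q_1 = 0.32 × 1.04 × 4.55 = 1.514 ft³/s
w_2 = (14.0 − 1.3)/2 = 6.35 ft; q_2 = 0.86 × 5.46 × 6.35 = 29.82 ft³/s
w_3 = (25.4 − 10.4)/2 = 7.5 ft; q_3 = 1.02 × 6.77 × 7.5 = 51.79 ft³/s
w_4 = (25.4 − 14.0)/2 = 5.7 ft; q_4 = 0.44 × 1.02 × 5.7 = 2.558 ft³/s
Q = Σ qᵢ = 85.68 ft³/s

85.7 ft³/s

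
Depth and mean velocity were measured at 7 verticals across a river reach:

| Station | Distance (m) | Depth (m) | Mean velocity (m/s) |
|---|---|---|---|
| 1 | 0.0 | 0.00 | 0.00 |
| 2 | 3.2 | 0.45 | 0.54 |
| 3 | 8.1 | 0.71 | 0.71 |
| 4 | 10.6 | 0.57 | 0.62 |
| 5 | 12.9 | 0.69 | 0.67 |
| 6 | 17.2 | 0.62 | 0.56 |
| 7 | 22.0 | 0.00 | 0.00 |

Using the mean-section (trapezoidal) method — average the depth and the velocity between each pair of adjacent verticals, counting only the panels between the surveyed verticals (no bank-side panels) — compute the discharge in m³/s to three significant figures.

6.12 m³/s

Panel 1-2: Δb = 3.2 m, d̄ = (0.00+0.45)/2 = 0.225, v̄ = (0.00+0.54)/2 = 0.27 → q = 3.2×0.225×0.27 = 0.1944 m³/s
Panel 2-3: Δb = 4.9 m, d̄ = (0.45+0.71)/2 = 0.58, v̄ = (0.54+0.71)/2 = 0.625 → q = 4.9×0.58×0.625 = 1.776 m³/s
Panel 3-4: Δb = 2.5 m, d̄ = (0.71+0.57)/2 = 0.64, v̄ = (0.71+0.62)/2 = 0.665 → q = 2.5×0.64×0.665 = 1.064 m³/s
Panel 4-5: Δb = 2.3 m, d̄ = (0.57+0.69)/2 = 0.63, v̄ = (0.62+0.67)/2 = 0.645 → q = 2.3×0.63×0.645 = 0.9346 m³/s
Panel 5-6: Δb = 4.3 m, d̄ = (0.69+0.62)/2 = 0.655, v̄ = (0.67+0.56)/2 = 0.615 → q = 4.3×0.655×0.615 = 1.732 m³/s
Panel 6-7: Δb = 4.8 m, d̄ = (0.62+0.00)/2 = 0.31, v̄ = (0.56+0.00)/2 = 0.28 → q = 4.8×0.31×0.28 = 0.4166 m³/s
Q = Σ q = 6.118 m³/s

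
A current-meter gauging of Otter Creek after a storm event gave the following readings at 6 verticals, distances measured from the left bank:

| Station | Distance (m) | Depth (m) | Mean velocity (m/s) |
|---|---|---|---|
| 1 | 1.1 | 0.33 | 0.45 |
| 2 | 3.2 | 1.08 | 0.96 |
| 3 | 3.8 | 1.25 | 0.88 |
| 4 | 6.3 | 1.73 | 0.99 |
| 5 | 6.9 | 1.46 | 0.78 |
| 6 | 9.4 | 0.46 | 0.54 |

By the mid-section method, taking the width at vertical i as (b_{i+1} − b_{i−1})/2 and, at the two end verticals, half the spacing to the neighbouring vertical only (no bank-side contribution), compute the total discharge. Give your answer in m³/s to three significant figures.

7.99 m³/s

w_1 = (3.2 − 1.1)/2 = 1.05 m; q_1 = 0.45 × 0.33 × 1.05 = 0.1559 m³/s
w_2 = (3.8 − 1.1)/2 = 1.35 m; q_2 = 0.96 × 1.08 × 1.35 = 1.400 m³/s
w_3 = (6.3 − 3.2)/2 = 1.55 m; q_3 = 0.88 × 1.25 × 1.55 = 1.705 m³/s
w_4 = (6.9 − 3.8)/2 = 1.55 m; q_4 = 0.99 × 1.73 × 1.55 = 2.655 m³/s
w_5 = (9.4 − 6.3)/2 = 1.55 m; q_5 = 0.78 × 1.46 × 1.55 = 1.765 m³/s
w_6 = (9.4 − 6.9)/2 = 1.25 m; q_6 = 0.54 × 0.46 × 1.25 = 0.3105 m³/s
Q = Σ qᵢ = 7.991 m³/s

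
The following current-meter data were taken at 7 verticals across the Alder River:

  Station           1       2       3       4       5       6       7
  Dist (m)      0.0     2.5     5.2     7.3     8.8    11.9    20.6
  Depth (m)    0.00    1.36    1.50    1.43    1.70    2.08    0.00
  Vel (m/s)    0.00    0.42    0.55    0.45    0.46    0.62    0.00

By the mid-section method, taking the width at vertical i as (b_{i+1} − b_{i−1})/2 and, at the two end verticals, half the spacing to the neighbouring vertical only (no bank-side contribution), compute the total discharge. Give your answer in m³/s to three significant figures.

14.0 m³/s

w_2 = (5.2 − 0.0)/2 = 2.6 m; q_2 = 0.42 × 1.36 × 2.6 = 1.485 m³/s
w_3 = (7.3 − 2.5)/2 = 2.4 m; q_3 = 0.55 × 1.50 × 2.4 = 1.980 m³/s
w_4 = (8.8 − 5.2)/2 = 1.8 m; q_4 = 0.45 × 1.43 × 1.8 = 1.158 m³/s
w_5 = (11.9 − 7.3)/2 = 2.3 m; q_5 = 0.46 × 1.70 × 2.3 = 1.799 m³/s
w_6 = (20.6 − 8.8)/2 = 5.9 m; q_6 = 0.62 × 2.08 × 5.9 = 7.609 m³/s
Stations 1, 7 contribute zero (depth or velocity is 0).
Q = Σ qᵢ = 14.03 m³/s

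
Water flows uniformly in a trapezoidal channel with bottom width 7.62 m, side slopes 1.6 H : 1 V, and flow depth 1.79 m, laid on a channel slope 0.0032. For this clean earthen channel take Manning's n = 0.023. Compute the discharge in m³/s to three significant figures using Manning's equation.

55.1 m³/s

A = (b + z·y)·y = (7.62 + 1.6×1.79)×1.79 = 18.77 m²
P = b + 2y√(1+z²) = 7.62 + 2×1.79×√(1+1.6²) = 14.37 m
R = A/P = 18.77/14.37 = 1.306 m
Q = (1/n)·A·R^(2/3)·S^(1/2) = (1/0.023) × 18.77 × 1.306^(2/3) × 0.0032^(1/2) = 55.13 m³/s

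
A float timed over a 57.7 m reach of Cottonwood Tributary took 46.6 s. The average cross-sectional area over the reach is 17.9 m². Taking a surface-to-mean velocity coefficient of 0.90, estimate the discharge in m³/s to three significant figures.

v_surface = L / t̄ = 57.7 / 46.6 = 1.238 m/s
v_mean = 0.90 × 1.238 = 1.114 m/s
Q = A × v_mean = 17.9 × 1.114 = 19.95 m³/s

19.9 m³/s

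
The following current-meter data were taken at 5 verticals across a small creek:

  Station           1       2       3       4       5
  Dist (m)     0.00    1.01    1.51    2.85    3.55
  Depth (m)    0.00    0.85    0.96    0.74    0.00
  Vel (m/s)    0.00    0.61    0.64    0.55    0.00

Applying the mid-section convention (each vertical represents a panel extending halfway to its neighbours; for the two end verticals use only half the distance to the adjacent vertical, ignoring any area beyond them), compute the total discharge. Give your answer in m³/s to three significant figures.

1.37 m³/s

w_2 = (1.51 − 0.00)/2 = 0.755 m; q_2 = 0.61 × 0.85 × 0.755 = 0.3915 m³/s
w_3 = (2.85 − 1.01)/2 = 0.92 m; q_3 = 0.64 × 0.96 × 0.92 = 0.5652 m³/s
w_4 = (3.55 − 1.51)/2 = 1.02 m; q_4 = 0.55 × 0.74 × 1.02 = 0.4151 m³/s
Stations 1, 5 contribute zero (depth or velocity is 0).
Q = Σ qᵢ = 1.372 m³/s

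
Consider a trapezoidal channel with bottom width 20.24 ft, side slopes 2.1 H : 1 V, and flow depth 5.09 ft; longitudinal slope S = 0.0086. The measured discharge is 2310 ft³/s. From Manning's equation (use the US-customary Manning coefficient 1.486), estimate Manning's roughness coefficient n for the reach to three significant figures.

A = (b + z·y)·y = (20.24 + 2.1×5.09)×5.09 = 157.4 ft²
P = b + 2y√(1+z²) = 20.24 + 2×5.09×√(1+2.1²) = 43.92 ft
R = A/P = 157.4/43.92 = 3.585 ft
n = (1.486/Q)·A·R^(2/3)·S^(1/2) = (1.486/2310) × 157.4 × 2.342 × 0.09274 = 0.02200

0.0220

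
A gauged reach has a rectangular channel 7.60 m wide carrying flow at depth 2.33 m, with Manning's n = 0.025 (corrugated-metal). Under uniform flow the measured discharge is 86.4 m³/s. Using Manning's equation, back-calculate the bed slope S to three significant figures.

0.00911

A = b·y = 7.60 × 2.33 = 17.71 m²
P = b + 2y = 7.60 + 2×2.33 = 12.26 m
R = A/P = 17.71/12.26 = 1.444 m
S = (Q·n / (1·A·R^(2/3)))² = (86.4×0.025 / (1×17.71×1.278))² = 0.009113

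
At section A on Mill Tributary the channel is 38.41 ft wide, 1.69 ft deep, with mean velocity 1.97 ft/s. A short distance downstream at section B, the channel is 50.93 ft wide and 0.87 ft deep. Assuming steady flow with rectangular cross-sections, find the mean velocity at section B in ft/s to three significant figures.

Q = A₁V₁ = (38.41×1.69) × 1.97 = 127.9 ft³/s
A₂ = 50.93 × 0.87 = 44.31 ft²
V₂ = Q/A₂ = 127.9/44.31 = 2.886 ft/s

2.89 ft/s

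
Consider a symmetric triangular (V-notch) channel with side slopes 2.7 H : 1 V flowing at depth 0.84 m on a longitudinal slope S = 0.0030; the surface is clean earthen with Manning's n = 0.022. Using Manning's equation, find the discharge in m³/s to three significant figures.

2.55 m³/s

A = z·y² = 2.7×0.84² = 1.905 m²
P = 2y√(1+z²) = 2×0.84×√(1+2.7²) = 4.837 m
R = A/P = 1.905/4.837 = 0.3939 m
Q = (1/n)·A·R^(2/3)·S^(1/2) = (1/0.022) × 1.905 × 0.3939^(2/3) × 0.0030^(1/2) = 2.548 m³/s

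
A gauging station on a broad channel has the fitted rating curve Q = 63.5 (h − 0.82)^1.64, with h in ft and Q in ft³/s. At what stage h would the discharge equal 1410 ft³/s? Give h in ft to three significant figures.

7.44 ft

h − h₀ = (Q/C)^(1/b) = (1410/63.5)^(1/1.64) = 6.622 ft
h = 0.82 + 6.622 = 7.442 ft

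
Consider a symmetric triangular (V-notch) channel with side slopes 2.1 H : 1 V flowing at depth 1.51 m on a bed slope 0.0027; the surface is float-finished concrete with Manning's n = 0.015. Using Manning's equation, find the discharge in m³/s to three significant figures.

12.8 m³/s

A = z·y² = 2.1×1.51² = 4.788 m²
P = 2y√(1+z²) = 2×1.51×√(1+2.1²) = 7.024 m
R = A/P = 4.788/7.024 = 0.6817 m
Q = (1/n)·A·R^(2/3)·S^(1/2) = (1/0.015) × 4.788 × 0.6817^(2/3) × 0.0027^(1/2) = 12.85 m³/s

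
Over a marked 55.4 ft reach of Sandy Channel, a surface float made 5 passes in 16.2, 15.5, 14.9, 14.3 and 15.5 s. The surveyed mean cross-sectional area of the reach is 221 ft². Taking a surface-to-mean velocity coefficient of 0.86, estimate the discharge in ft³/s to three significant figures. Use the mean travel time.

689 ft³/s

t̄ = (16.2 + 15.5 + 14.9 + 14.3 + 15.5) / 5 = 15.28 s
v_surface = L / t̄ = 55.4 / 15.28 = 3.626 ft/s
v_mean = 0.86 × 3.626 = 3.118 ft/s
Q = A × v_mean = 221 × 3.118 = 689.1 ft³/s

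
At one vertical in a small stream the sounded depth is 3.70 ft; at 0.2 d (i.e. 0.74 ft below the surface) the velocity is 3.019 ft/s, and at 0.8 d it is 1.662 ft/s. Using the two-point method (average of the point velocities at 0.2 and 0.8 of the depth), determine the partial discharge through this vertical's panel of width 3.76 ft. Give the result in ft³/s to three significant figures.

v̄ = (3.019 + 1.662) / 2 = 2.341 ft/s
q = v̄ × d × w = 2.341 × 3.70 × 3.76 = 32.56 ft³/s

32.6 ft³/s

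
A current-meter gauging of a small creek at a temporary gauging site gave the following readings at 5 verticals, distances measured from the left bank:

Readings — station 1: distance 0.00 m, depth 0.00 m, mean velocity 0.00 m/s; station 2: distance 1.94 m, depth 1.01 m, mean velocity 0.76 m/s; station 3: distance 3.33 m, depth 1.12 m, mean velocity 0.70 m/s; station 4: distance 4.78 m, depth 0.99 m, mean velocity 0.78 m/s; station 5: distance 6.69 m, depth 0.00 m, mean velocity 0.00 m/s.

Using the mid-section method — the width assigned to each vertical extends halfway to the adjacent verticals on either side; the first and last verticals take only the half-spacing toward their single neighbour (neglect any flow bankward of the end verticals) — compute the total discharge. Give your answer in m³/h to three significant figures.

13300 m³/h

w_2 = (3.33 − 0.00)/2 = 1.665 m; q_2 = 0.76 × 1.01 × 1.665 = 1.278 m³/s
w_3 = (4.78 − 1.94)/2 = 1.42 m; q_3 = 0.70 × 1.12 × 1.42 = 1.113 m³/s
w_4 = (6.69 − 3.33)/2 = 1.68 m; q_4 = 0.78 × 0.99 × 1.68 = 1.297 m³/s
Stations 1, 5 contribute zero (depth or velocity is 0).
Q = Σ qᵢ = 3.689 m³/s
= 3.689 × 3600 = 13280 m³/h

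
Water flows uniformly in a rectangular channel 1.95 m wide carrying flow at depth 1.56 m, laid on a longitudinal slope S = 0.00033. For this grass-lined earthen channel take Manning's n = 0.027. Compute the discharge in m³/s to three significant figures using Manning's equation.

1.46 m³/s

A = b·y = 1.95 × 1.56 = 3.042 m²
P = b + 2y = 1.95 + 2×1.56 = 5.070 m
R = A/P = 3.042/5.070 = 0.6000 m
Q = (1/n)·A·R^(2/3)·S^(1/2) = (1/0.027) × 3.042 × 0.6000^(2/3) × 0.00033^(1/2) = 1.456 m³/s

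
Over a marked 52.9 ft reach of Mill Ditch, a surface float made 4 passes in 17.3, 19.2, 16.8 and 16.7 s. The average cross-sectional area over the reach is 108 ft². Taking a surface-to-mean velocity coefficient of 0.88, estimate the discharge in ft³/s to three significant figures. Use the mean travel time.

287 ft³/s

t̄ = (17.3 + 19.2 + 16.8 + 16.7) / 4 = 17.5 s
v_surface = L / t̄ = 52.9 / 17.5 = 3.023 ft/s
v_mean = 0.88 × 3.023 = 2.660 ft/s
Q = A × v_mean = 108 × 2.660 = 287.3 ft³/s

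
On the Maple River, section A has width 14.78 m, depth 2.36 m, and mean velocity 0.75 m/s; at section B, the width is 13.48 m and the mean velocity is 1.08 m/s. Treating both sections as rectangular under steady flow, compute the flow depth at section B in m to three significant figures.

1.80 m

Q = A₁V₁ = (14.78×2.36) × 0.75 = 26.16 m³/s
d₂ = Q/(b₂ V₂) = 26.16/(13.48×1.08) = 1.797 m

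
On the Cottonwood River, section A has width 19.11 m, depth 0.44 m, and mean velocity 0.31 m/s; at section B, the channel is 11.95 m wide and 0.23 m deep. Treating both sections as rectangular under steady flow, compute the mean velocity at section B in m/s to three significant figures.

0.948 m/s

Q = A₁V₁ = (19.11×0.44) × 0.31 = 2.607 m³/s
A₂ = 11.95 × 0.23 = 2.749 m²
V₂ = Q/A₂ = 2.607/2.749 = 0.9484 m/s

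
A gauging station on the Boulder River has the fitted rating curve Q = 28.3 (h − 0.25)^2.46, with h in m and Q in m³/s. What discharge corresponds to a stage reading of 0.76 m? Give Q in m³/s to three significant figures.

5.40 m³/s

Q = 28.3 × (0.76 − 0.25)^2.46 = 28.3 × 0.51^2.46 = 5.400 m³/s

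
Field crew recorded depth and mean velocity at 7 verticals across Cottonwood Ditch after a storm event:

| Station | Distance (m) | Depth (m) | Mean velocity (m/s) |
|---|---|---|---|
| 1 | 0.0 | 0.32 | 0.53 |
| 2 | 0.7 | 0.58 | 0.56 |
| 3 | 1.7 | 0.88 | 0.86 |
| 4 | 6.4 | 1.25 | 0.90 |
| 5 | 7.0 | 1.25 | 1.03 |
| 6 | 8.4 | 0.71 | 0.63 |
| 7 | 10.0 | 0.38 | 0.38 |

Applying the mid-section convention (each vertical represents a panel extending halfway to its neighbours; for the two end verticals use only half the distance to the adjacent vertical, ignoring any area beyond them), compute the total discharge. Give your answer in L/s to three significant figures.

7550 L/s

w_1 = (0.7 − 0.0)/2 = 0.35 m; q_1 = 0.53 × 0.32 × 0.35 = 0.05936 m³/s
w_2 = (1.7 − 0.0)/2 = 0.85 m; q_2 = 0.56 × 0.58 × 0.85 = 0.2761 m³/s
w_3 = (6.4 − 0.7)/2 = 2.85 m; q_3 = 0.86 × 0.88 × 2.85 = 2.157 m³/s
w_4 = (7.0 − 1.7)/2 = 2.65 m; q_4 = 0.90 × 1.25 × 2.65 = 2.981 m³/s
w_5 = (8.4 − 6.4)/2 = 1 m; q_5 = 1.03 × 1.25 × 1 = 1.288 m³/s
w_6 = (10.0 − 7.0)/2 = 1.5 m; q_6 = 0.63 × 0.71 × 1.5 = 0.6710 m³/s
w_7 = (10.0 − 8.4)/2 = 0.8 m; q_7 = 0.38 × 0.38 × 0.8 = 0.1155 m³/s
Q = Σ qᵢ = 7.548 m³/s
= 7.548 × 1000 = 7548 L/s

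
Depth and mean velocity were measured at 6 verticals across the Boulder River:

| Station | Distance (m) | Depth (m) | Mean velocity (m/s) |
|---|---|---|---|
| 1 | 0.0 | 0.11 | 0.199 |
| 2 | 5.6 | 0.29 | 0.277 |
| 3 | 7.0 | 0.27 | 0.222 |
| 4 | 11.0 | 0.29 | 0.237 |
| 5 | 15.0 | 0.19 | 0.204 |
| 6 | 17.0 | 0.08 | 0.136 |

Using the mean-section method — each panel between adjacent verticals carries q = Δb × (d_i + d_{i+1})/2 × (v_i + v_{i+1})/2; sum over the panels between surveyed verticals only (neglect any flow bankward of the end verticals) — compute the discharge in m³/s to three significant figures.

0.879 m³/s

Panel 1-2: Δb = 5.6 m, d̄ = (0.11+0.29)/2 = 0.2, v̄ = (0.199+0.277)/2 = 0.238 → q = 5.6×0.2×0.238 = 0.2666 m³/s
Panel 2-3: Δb = 1.4 m, d̄ = (0.29+0.27)/2 = 0.28, v̄ = (0.277+0.222)/2 = 0.2495 → q = 1.4×0.28×0.2495 = 0.09780 m³/s
Panel 3-4: Δb = 4 m, d̄ = (0.27+0.29)/2 = 0.28, v̄ = (0.222+0.237)/2 = 0.2295 → q = 4×0.28×0.2295 = 0.2570 m³/s
Panel 4-5: Δb = 4 m, d̄ = (0.29+0.19)/2 = 0.24, v̄ = (0.237+0.204)/2 = 0.2205 → q = 4×0.24×0.2205 = 0.2117 m³/s
Panel 5-6: Δb = 2 m, d̄ = (0.19+0.08)/2 = 0.135, v̄ = (0.204+0.136)/2 = 0.17 → q = 2×0.135×0.17 = 0.04590 m³/s
Q = Σ q = 0.8790 m³/s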